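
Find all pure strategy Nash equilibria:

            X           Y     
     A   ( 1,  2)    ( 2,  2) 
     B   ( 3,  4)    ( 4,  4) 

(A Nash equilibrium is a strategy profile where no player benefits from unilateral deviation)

Nash equilibrium: (B, X), (B, Y)

Work:
Best responses:
  P1 vs X: payoffs [1, 3] → best response B (payoff 3)
  P1 vs Y: payoffs [2, 4] → best response B (payoff 4)
  P2 vs A: payoffs [2, 2] → best response X/Y (payoff 2)
  P2 vs B: payoffs [4, 4] → best response X/Y (payoff 4)
Mutual best responses: (B,X), (B,Y) → Nash equilibria.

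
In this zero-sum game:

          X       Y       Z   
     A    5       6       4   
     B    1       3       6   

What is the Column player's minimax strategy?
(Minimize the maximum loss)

Column should play X, value = 5

Work:
Column player minimizes Row's maximum payoff:
Column X: max payoff to Row = 5
Column Y: max payoff to Row = 6
Column Z: max payoff to Row = 6
Minimum is 5, achieved by column X.
Minimax strategy: X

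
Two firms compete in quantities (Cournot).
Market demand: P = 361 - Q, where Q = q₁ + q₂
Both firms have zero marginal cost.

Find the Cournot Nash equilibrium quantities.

q₁* = q₂* = 120.33; P* = 120.33

Work:
Profit: π_i = P·q_i = (a - q_i - q_j)·q_i
FOC: ∂π_i/∂q_i = a - 2q_i - q_j = 0
Reaction function: q_i = (361 - q_j)/2
Symmetry: q* = 361/3 = 120.33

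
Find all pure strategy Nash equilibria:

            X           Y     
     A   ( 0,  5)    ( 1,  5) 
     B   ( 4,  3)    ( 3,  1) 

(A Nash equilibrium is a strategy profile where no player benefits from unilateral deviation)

Nash equilibrium: (B, X)

Work:
Best responses:
  P1 vs X: payoffs [0, 4] → best response B (payoff 4)
  P1 vs Y: payoffs [1, 3] → best response B (payoff 3)
  P2 vs A: payoffs [5, 5] → best response X/Y (payoff 5)
  P2 vs B: payoffs [3, 1] → best response X (payoff 3)
Mutual best responses: (B,X) → Nash equilibria.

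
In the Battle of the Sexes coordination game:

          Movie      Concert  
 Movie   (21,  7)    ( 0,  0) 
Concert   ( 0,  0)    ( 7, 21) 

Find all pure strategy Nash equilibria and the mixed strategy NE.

Pure NE: (Movie, Movie) and (Concert, Concert); Mixed NE: p = 0.75, q = 0.25

Work:
Check pure NE:
(Movie, Movie): (21, 7) - no unilateral deviation beneficial
(Concert, Concert): (7, 21) - no unilateral deviation beneficial
Mixed NE: P1 plays Movie with p = 0.75, P2 plays Movie with q = 0.25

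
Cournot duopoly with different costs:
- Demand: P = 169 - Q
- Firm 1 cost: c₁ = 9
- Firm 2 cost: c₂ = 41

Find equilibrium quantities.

q₁* = 64.0, q₂* = 32.0

Work:
Reaction: q₁ = (169 - 9 - q₂)/2
Reaction: q₂ = (169 - 41 - q₁)/2
Solve simultaneously:
q₁* = (169 - 2×9 + 41)/3 = 64.0
q₂* = (169 - 2×41 + 9)/3 = 32.0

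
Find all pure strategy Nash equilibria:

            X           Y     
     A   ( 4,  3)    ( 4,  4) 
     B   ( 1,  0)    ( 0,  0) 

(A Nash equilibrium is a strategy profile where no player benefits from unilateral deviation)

Nash equilibrium: (A, Y)

Work:
Best responses:
  P1 vs X: payoffs [4, 1] → best response A (payoff 4)
  P1 vs Y: payoffs [4, 0] → best response A (payoff 4)
  P2 vs A: payoffs [3, 4] → best response Y (payoff 4)
  P2 vs B: payoffs [0, 0] → best response X/Y (payoff 0)
Mutual best responses: (A,Y) → Nash equilibria.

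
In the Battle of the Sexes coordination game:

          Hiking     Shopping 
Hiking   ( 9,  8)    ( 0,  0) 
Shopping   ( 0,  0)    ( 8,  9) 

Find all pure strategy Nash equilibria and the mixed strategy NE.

Pure NE: (Hiking, Hiking) and (Shopping, Shopping); Mixed NE: p = 0.5294, q = 0.4706

Work:
Check pure NE:
(Hiking, Hiking): (9, 8) - no unilateral deviation beneficial
(Shopping, Shopping): (8, 9) - no unilateral deviation beneficial
Mixed NE: P1 plays Hiking with p = 0.5294, P2 plays Hiking with q = 0.4706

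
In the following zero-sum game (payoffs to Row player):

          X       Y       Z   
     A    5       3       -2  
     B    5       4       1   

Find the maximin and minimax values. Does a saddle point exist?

Maximin = 1, Minimax = 1, Saddle: True

Work:
Row minimums: [-2, 1] → maximin = 1
Column maximums: [5, 4, 1] → minimax = 1
Saddle point exists! Game value = 1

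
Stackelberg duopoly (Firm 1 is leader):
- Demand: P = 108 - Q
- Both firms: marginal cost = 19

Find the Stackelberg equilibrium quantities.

q₁* (leader) = 44.5, q₂* (follower) = 22.25

Work:
Follower's reaction: q₂ = (a - c - q₁)/2
Leader substitutes: π₁ = q₁·(a - q₁ - (a-c-q₁)/2 - c)
FOC: q₁* = (108 - 19)/2 = 44.50
Then: q₂* = (108 - 19 - 44.5)/2 = 22.25
Leader has first-mover advantage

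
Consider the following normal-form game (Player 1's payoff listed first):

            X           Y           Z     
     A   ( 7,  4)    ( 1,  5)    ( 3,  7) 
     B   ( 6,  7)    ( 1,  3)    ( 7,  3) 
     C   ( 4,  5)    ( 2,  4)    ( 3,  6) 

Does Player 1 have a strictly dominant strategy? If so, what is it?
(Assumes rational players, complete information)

No strictly dominant strategy exists for Player 1

Work:
A strategy strictly dominates another if it gives a strictly higher payoff against every opponent action. Compare each pair of P1's strategies column-by-column:
  A vs B: [7 vs 6, 1 vs 1, 3 vs 7] → A does not strictly dominate B (column Y: 1 ≤ 1)
  A vs C: [7 vs 4, 1 vs 2, 3 vs 3] → A does not strictly dominate C (column Y: 1 ≤ 2)
  B vs A: [6 vs 7, 1 vs 1, 7 vs 3] → B does not strictly dominate A (column X: 6 ≤ 7)
  B vs C: [6 vs 4, 1 vs 2, 7 vs 3] → B does not strictly dominate C (column Y: 1 ≤ 2)
  C vs A: [4 vs 7, 2 vs 1, 3 vs 3] → C does not strictly dominate A (column X: 4 ≤ 7)
  C vs B: [4 vs 6, 2 vs 1, 3 vs 7] → C does not strictly dominate B (column X: 4 ≤ 6)
No single strategy strictly dominates all others → no strictly dominant strategy.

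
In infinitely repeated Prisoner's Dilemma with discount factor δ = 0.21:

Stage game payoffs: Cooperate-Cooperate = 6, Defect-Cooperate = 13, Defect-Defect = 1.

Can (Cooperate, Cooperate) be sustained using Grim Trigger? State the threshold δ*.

δ* = 0.5833; since δ = 0.21 < 0.5833, cooperation cannot be sustained

Work:
For Grim Trigger:
Cooperate forever: 6/(1-δ)
Defect then punished: 13 + 1·δ/(1-δ)
Need: 6/(1-δ) ≥ 13 + 1·δ/(1-δ)
Solving: δ ≥ (T-R)/(T-P) = (13-6)/(13-1) = 0.5833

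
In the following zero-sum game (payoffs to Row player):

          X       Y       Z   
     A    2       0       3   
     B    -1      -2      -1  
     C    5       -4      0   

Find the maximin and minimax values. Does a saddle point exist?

Maximin = 0, Minimax = 0, Saddle: True

Work:
Row minimums: [0, -2, -4] → maximin = 0
Column maximums: [5, 0, 3] → minimax = 0
Saddle point exists! Game value = 0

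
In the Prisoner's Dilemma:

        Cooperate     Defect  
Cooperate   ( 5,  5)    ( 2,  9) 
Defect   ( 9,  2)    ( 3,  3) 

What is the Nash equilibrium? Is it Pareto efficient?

(Defect, Defect) is NE; not Pareto efficient

Work:
Defect dominates Cooperate for both players:
If P2 cooperates: Defect (9) > Cooperate (5)
If P2 defects: Defect (3) > Cooperate (2)
NE: (Defect, Defect) with payoff (3, 3)
But (Cooperate, Cooperate) = (5, 5) Pareto dominates (3, 3)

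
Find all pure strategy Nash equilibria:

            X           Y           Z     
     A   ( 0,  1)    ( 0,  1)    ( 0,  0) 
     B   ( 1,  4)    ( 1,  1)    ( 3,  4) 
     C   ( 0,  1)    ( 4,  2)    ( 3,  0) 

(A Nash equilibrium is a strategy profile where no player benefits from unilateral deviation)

Nash equilibrium: (B, X), (B, Z), (C, Y)

Work:
Best responses:
  P1 vs X: payoffs [0, 1, 0] → best response B (payoff 1)
  P1 vs Y: payoffs [0, 1, 4] → best response C (payoff 4)
  P1 vs Z: payoffs [0, 3, 3] → best response B/C (payoff 3)
  P2 vs A: payoffs [1, 1, 0] → best response X/Y (payoff 1)
  P2 vs B: payoffs [4, 1, 4] → best response X/Z (payoff 4)
  P2 vs C: payoffs [1, 2, 0] → best response Y (payoff 2)
Mutual best responses: (B,X), (B,Z), (C,Y) → Nash equilibria.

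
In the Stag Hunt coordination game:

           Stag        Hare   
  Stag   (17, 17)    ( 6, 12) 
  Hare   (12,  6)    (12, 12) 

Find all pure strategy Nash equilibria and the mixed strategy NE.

Pure NE: (Stag, Stag) and (Hare, Hare); Mixed NE: p = 0.5455, q = 0.5455

Work:
Check pure NE:
(Stag, Stag): (17, 17) - no unilateral deviation beneficial
(Hare, Hare): (12, 12) - no unilateral deviation beneficial
Mixed NE: P1 plays Stag with p = 0.5455, P2 plays Stag with q = 0.5455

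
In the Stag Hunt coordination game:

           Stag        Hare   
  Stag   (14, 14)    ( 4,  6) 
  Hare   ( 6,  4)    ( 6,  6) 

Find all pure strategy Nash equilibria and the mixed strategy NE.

Pure NE: (Stag, Stag) and (Hare, Hare); Mixed NE: p = 0.2, q = 0.2

Work:
Check pure NE:
(Stag, Stag): (14, 14) - no unilateral deviation beneficial
(Hare, Hare): (6, 6) - no unilateral deviation beneficial
Mixed NE: P1 plays Stag with p = 0.2, P2 plays Stag with q = 0.2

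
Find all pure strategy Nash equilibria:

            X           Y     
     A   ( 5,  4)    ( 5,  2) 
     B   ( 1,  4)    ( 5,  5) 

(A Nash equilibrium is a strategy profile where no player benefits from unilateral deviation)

Nash equilibrium: (A, X), (B, Y)

Work:
Best responses:
  P1 vs X: payoffs [5, 1] → best response A (payoff 5)
  P1 vs Y: payoffs [5, 5] → best response A/B (payoff 5)
  P2 vs A: payoffs [4, 2] → best response X (payoff 4)
  P2 vs B: payoffs [4, 5] → best response Y (payoff 5)
Mutual best responses: (A,X), (B,Y) → Nash equilibria.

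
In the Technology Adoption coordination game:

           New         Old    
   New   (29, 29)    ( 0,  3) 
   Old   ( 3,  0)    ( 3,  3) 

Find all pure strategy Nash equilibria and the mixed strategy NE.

Pure NE: (New, New) and (Old, Old); Mixed NE: p = 0.1034, q = 0.1034

Work:
Check pure NE:
(New, New): (29, 29) - no unilateral deviation beneficial
(Old, Old): (3, 3) - no unilateral deviation beneficial
Mixed NE: P1 plays New with p = 0.1034, P2 plays New with q = 0.1034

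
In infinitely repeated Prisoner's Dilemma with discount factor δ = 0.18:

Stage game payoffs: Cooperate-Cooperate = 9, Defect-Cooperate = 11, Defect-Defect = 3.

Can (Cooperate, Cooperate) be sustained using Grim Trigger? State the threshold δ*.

δ* = 0.25; since δ = 0.18 < 0.25, cooperation cannot be sustained

Work:
For Grim Trigger:
Cooperate forever: 9/(1-δ)
Defect then punished: 11 + 3·δ/(1-δ)
Need: 9/(1-δ) ≥ 11 + 3·δ/(1-δ)
Solving: δ ≥ (T-R)/(T-P) = (11-9)/(11-3) = 0.25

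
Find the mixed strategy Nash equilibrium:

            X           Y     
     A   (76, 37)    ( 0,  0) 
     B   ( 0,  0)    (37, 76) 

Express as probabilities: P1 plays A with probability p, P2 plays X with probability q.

p = 0.6726, q = 0.3274

Work:
Find probabilities that make opponent indifferent:
P2 chooses q to make P1 indifferent between A and B
P1 chooses p to make P2 indifferent between X and Y
Mixed NE: P1 plays (A: 0.6726, B: 0.3274), P2 plays (X: 0.3274, Y: 0.6726)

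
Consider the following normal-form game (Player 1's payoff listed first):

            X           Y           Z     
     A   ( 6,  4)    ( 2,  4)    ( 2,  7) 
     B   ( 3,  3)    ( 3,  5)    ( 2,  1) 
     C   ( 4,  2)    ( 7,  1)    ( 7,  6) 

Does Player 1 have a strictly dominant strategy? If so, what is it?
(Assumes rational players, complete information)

No strictly dominant strategy exists for Player 1

Work:
A strategy strictly dominates another if it gives a strictly higher payoff against every opponent action. Compare each pair of P1's strategies column-by-column:
  A vs B: [6 vs 3, 2 vs 3, 2 vs 2] → A does not strictly dominate B (column Y: 2 ≤ 3)
  A vs C: [6 vs 4, 2 vs 7, 2 vs 7] → A does not strictly dominate C (column Y: 2 ≤ 7)
  B vs A: [3 vs 6, 3 vs 2, 2 vs 2] → B does not strictly dominate A (column X: 3 ≤ 6)
  B vs C: [3 vs 4, 3 vs 7, 2 vs 7] → B does not strictly dominate C (column X: 3 ≤ 4)
  C vs A: [4 vs 6, 7 vs 2, 7 vs 2] → C does not strictly dominate A (column X: 4 ≤ 6)
  C vs B: [4 vs 3, 7 vs 3, 7 vs 2] → C strictly dominates B
No single strategy strictly dominates all others → no strictly dominant strategy.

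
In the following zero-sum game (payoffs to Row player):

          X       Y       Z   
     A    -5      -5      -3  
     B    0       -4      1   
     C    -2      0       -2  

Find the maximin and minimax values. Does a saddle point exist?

Maximin = -2, Minimax = 0, Saddle: False

Work:
Row minimums: [-5, -4, -2] → maximin = -2
Column maximums: [0, 0, 1] → minimax = 0
No saddle point (maximin ≠ minimax). Mixed strategy needed.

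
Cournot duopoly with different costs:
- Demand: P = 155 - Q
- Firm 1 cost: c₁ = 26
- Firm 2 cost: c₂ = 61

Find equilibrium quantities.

q₁* = 54.67, q₂* = 19.67

Work:
Reaction: q₁ = (155 - 26 - q₂)/2
Reaction: q₂ = (155 - 61 - q₁)/2
Solve simultaneously:
q₁* = (155 - 2×26 + 61)/3 = 54.67
q₂* = (155 - 2×61 + 26)/3 = 19.67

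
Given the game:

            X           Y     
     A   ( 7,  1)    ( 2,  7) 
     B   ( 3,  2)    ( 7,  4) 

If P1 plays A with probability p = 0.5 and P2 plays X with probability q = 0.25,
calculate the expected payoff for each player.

E[P1] = 4.625, E[P2] = 4.5

Work:
E[P1] = p·q·π₁(A,X) + p·(1-q)·π₁(A,Y) + (1-p)·q·π₁(B,X) + (1-p)·(1-q)·π₁(B,Y)
= 0.5·0.25·7 + 0.5·0.75·2 + 0.5·0.25·3 + 0.5·0.75·7
= 4.625

E[P2] = 4.5 (similar calculation)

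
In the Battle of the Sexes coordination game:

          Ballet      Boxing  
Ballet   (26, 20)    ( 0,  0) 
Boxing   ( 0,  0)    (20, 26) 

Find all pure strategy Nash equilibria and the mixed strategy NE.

Pure NE: (Ballet, Ballet) and (Boxing, Boxing); Mixed NE: p = 0.5652, q = 0.4348

Work:
Check pure NE:
(Ballet, Ballet): (26, 20) - no unilateral deviation beneficial
(Boxing, Boxing): (20, 26) - no unilateral deviation beneficial
Mixed NE: P1 plays Ballet with p = 0.5652, P2 plays Ballet with q = 0.4348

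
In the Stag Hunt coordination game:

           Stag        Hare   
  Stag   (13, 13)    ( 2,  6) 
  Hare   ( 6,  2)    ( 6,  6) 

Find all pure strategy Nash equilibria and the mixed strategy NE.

Pure NE: (Stag, Stag) and (Hare, Hare); Mixed NE: p = 0.3636, q = 0.3636

Work:
Check pure NE:
(Stag, Stag): (13, 13) - no unilateral deviation beneficial
(Hare, Hare): (6, 6) - no unilateral deviation beneficial
Mixed NE: P1 plays Stag with p = 0.3636, P2 plays Stag with q = 0.3636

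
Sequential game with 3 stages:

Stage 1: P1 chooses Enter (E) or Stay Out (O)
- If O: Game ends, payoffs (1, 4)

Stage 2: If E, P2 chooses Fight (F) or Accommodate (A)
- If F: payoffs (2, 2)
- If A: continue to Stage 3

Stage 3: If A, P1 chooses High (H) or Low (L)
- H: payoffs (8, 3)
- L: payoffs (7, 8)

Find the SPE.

SPE: (E, A, H); Outcome (8, 3)

Work:
Stage 3: P1 chooses H (8 vs 7)
Stage 2: P2: F->2, A->3 (anticipating H). Choose A
Stage 1: P1: O->1, E->8 (anticipating A, H). Choose E
SPE path: E -> A -> H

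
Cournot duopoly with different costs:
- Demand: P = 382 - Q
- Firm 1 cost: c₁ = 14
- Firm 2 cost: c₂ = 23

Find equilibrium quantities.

q₁* = 125.67, q₂* = 116.67

Work:
Reaction: q₁ = (382 - 14 - q₂)/2
Reaction: q₂ = (382 - 23 - q₁)/2
Solve simultaneously:
q₁* = (382 - 2×14 + 23)/3 = 125.67
q₂* = (382 - 2×23 + 14)/3 = 116.67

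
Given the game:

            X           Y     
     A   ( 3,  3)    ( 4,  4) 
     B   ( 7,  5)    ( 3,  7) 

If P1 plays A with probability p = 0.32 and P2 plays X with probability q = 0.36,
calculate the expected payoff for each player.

E[P1] = 4.184, E[P2] = 5.4352

Work:
E[P1] = p·q·π₁(A,X) + p·(1-q)·π₁(A,Y) + (1-p)·q·π₁(B,X) + (1-p)·(1-q)·π₁(B,Y)
= 0.32·0.36·3 + 0.32·0.64·4 + 0.68·0.36·7 + 0.68·0.64·3
= 4.184

E[P2] = 5.4352 (similar calculation)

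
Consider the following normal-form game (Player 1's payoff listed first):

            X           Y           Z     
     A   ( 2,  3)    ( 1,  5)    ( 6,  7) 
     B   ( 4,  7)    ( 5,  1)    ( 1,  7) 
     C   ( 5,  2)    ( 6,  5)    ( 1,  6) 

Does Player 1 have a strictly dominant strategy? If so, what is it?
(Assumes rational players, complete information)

No strictly dominant strategy exists for Player 1

Work:
A strategy strictly dominates another if it gives a strictly higher payoff against every opponent action. Compare each pair of P1's strategies column-by-column:
  A vs B: [2 vs 4, 1 vs 5, 6 vs 1] → A does not strictly dominate B (column X: 2 ≤ 4)
  A vs C: [2 vs 5, 1 vs 6, 6 vs 1] → A does not strictly dominate C (column X: 2 ≤ 5)
  B vs A: [4 vs 2, 5 vs 1, 1 vs 6] → B does not strictly dominate A (column Z: 1 ≤ 6)
  B vs C: [4 vs 5, 5 vs 6, 1 vs 1] → B does not strictly dominate C (column X: 4 ≤ 5)
  C vs A: [5 vs 2, 6 vs 1, 1 vs 6] → C does not strictly dominate A (column Z: 1 ≤ 6)
  C vs B: [5 vs 4, 6 vs 5, 1 vs 1] → C does not strictly dominate B (column Z: 1 ≤ 1)
No single strategy strictly dominates all others → no strictly dominant strategy.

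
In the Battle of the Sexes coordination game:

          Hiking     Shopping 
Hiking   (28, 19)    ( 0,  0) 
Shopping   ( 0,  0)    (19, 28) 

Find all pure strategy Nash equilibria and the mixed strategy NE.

Pure NE: (Hiking, Hiking) and (Shopping, Shopping); Mixed NE: p = 0.5957, q = 0.4043

Work:
Check pure NE:
(Hiking, Hiking): (28, 19) - no unilateral deviation beneficial
(Shopping, Shopping): (19, 28) - no unilateral deviation beneficial
Mixed NE: P1 plays Hiking with p = 0.5957, P2 plays Hiking with q = 0.4043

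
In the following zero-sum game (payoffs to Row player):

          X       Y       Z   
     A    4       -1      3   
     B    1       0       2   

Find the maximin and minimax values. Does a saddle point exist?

Maximin = 0, Minimax = 0, Saddle: True

Work:
Row minimums: [-1, 0] → maximin = 0
Column maximums: [4, 0, 3] → minimax = 0
Saddle point exists! Game value = 0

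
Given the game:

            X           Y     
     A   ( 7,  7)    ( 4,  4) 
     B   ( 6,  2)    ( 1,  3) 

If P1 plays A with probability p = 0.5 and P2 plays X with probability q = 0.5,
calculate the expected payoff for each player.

E[P1] = 4.5, E[P2] = 4.0

Work:
E[P1] = p·q·π₁(A,X) + p·(1-q)·π₁(A,Y) + (1-p)·q·π₁(B,X) + (1-p)·(1-q)·π₁(B,Y)
= 0.5·0.5·7 + 0.5·0.5·4 + 0.5·0.5·6 + 0.5·0.5·1
= 4.5

E[P2] = 4.0 (similar calculation)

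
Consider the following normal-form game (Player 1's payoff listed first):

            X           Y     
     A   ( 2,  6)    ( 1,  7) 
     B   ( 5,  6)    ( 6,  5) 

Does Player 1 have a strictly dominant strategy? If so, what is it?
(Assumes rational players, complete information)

Yes, Player 1's strictly dominant strategy is B

Work:
A strategy strictly dominates another if it gives a strictly higher payoff against every opponent action. Compare each pair of P1's strategies column-by-column:
  A vs B: [2 vs 5, 1 vs 6] → A does not strictly dominate B (column X: 2 ≤ 5)
  B vs A: [5 vs 2, 6 vs 1] → B strictly dominates A
B strictly dominates every other strategy → strictly dominant.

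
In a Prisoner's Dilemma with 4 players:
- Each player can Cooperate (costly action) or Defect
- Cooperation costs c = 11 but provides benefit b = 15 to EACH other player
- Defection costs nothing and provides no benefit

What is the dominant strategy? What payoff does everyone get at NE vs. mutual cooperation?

Dominant: Defect; NE payoff = 0; Coop payoff = 34

Work:
Defect dominates (saves cost c = 11, benefit to others is external)
NE: All defect → everyone gets 0
If all cooperate: each receives (3)×15 - 11 = 34
Social dilemma: 34 > 0 but NE gives 0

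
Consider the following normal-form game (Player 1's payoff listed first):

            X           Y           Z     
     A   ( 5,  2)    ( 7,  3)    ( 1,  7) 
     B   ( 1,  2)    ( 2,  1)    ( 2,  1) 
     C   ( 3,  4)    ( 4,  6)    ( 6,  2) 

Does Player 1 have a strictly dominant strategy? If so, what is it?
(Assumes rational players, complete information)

No strictly dominant strategy exists for Player 1

Work:
A strategy strictly dominates another if it gives a strictly higher payoff against every opponent action. Compare each pair of P1's strategies column-by-column:
  A vs B: [5 vs 1, 7 vs 2, 1 vs 2] → A does not strictly dominate B (column Z: 1 ≤ 2)
  A vs C: [5 vs 3, 7 vs 4, 1 vs 6] → A does not strictly dominate C (column Z: 1 ≤ 6)
  B vs A: [1 vs 5, 2 vs 7, 2 vs 1] → B does not strictly dominate A (column X: 1 ≤ 5)
  B vs C: [1 vs 3, 2 vs 4, 2 vs 6] → B does not strictly dominate C (column X: 1 ≤ 3)
  C vs A: [3 vs 5, 4 vs 7, 6 vs 1] → C does not strictly dominate A (column X: 3 ≤ 5)
  C vs B: [3 vs 1, 4 vs 2, 6 vs 2] → C strictly dominates B
No single strategy strictly dominates all others → no strictly dominant strategy.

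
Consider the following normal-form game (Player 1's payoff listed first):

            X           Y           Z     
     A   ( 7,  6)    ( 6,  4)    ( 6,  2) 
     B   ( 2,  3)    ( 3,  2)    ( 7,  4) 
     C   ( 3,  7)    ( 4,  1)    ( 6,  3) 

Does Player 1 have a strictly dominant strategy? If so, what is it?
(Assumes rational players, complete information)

No strictly dominant strategy exists for Player 1

Work:
A strategy strictly dominates another if it gives a strictly higher payoff against every opponent action. Compare each pair of P1's strategies column-by-column:
  A vs B: [7 vs 2, 6 vs 3, 6 vs 7] → A does not strictly dominate B (column Z: 6 ≤ 7)
  A vs C: [7 vs 3, 6 vs 4, 6 vs 6] → A does not strictly dominate C (column Z: 6 ≤ 6)
  B vs A: [2 vs 7, 3 vs 6, 7 vs 6] → B does not strictly dominate A (column X: 2 ≤ 7)
  B vs C: [2 vs 3, 3 vs 4, 7 vs 6] → B does not strictly dominate C (column X: 2 ≤ 3)
  C vs A: [3 vs 7, 4 vs 6, 6 vs 6] → C does not strictly dominate A (column X: 3 ≤ 7)
  C vs B: [3 vs 2, 4 vs 3, 6 vs 7] → C does not strictly dominate B (column Z: 6 ≤ 7)
No single strategy strictly dominates all others → no strictly dominant strategy.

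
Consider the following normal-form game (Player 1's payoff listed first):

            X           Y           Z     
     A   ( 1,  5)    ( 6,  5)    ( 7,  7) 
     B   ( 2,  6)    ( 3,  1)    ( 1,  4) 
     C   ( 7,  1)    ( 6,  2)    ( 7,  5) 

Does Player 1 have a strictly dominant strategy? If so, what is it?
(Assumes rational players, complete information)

No strictly dominant strategy exists for Player 1

Work:
A strategy strictly dominates another if it gives a strictly higher payoff against every opponent action. Compare each pair of P1's strategies column-by-column:
  A vs B: [1 vs 2, 6 vs 3, 7 vs 1] → A does not strictly dominate B (column X: 1 ≤ 2)
  A vs C: [1 vs 7, 6 vs 6, 7 vs 7] → A does not strictly dominate C (column X: 1 ≤ 7)
  B vs A: [2 vs 1, 3 vs 6, 1 vs 7] → B does not strictly dominate A (column Y: 3 ≤ 6)
  B vs C: [2 vs 7, 3 vs 6, 1 vs 7] → B does not strictly dominate C (column X: 2 ≤ 7)
  C vs A: [7 vs 1, 6 vs 6, 7 vs 7] → C does not strictly dominate A (column Y: 6 ≤ 6)
  C vs B: [7 vs 2, 6 vs 3, 7 vs 1] → C strictly dominates B
No single strategy strictly dominates all others → no strictly dominant strategy.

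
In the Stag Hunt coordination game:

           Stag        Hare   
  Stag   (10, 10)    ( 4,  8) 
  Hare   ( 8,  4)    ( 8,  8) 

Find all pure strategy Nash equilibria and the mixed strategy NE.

Pure NE: (Stag, Stag) and (Hare, Hare); Mixed NE: p = 0.6667, q = 0.6667

Work:
Check pure NE:
(Stag, Stag): (10, 10) - no unilateral deviation beneficial
(Hare, Hare): (8, 8) - no unilateral deviation beneficial
Mixed NE: P1 plays Stag with p = 0.6667, P2 plays Stag with q = 0.6667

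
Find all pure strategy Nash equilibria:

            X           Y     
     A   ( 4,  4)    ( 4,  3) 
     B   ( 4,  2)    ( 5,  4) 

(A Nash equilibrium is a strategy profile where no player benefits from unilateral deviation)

Nash equilibrium: (A, X), (B, Y)

Work:
Best responses:
  P1 vs X: payoffs [4, 4] → best response A/B (payoff 4)
  P1 vs Y: payoffs [4, 5] → best response B (payoff 5)
  P2 vs A: payoffs [4, 3] → best response X (payoff 4)
  P2 vs B: payoffs [2, 4] → best response Y (payoff 4)
Mutual best responses: (A,X), (B,Y) → Nash equilibria.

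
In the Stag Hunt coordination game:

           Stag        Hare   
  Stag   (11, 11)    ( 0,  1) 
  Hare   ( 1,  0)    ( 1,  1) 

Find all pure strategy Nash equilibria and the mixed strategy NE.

Pure NE: (Stag, Stag) and (Hare, Hare); Mixed NE: p = 0.0909, q = 0.0909

Work:
Check pure NE:
(Stag, Stag): (11, 11) - no unilateral deviation beneficial
(Hare, Hare): (1, 1) - no unilateral deviation beneficial
Mixed NE: P1 plays Stag with p = 0.0909, P2 plays Stag with q = 0.0909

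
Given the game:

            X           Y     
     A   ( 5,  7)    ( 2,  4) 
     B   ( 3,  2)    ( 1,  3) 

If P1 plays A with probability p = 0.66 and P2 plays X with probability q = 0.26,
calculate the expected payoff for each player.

E[P1] = 2.3516, E[P2] = 4.0864

Work:
E[P1] = p·q·π₁(A,X) + p·(1-q)·π₁(A,Y) + (1-p)·q·π₁(B,X) + (1-p)·(1-q)·π₁(B,Y)
= 0.66·0.26·5 + 0.66·0.74·2 + 0.34·0.26·3 + 0.34·0.74·1
= 2.3516

E[P2] = 4.0864 (similar calculation)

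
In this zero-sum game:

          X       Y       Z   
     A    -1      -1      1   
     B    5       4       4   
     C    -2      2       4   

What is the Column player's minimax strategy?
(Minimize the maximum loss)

Column should play Y or Z (all achieve the minimum), value = 4

Work:
Column player minimizes Row's maximum payoff:
Column X: max payoff to Row = 5
Column Y: max payoff to Row = 4
Column Z: max payoff to Row = 4
Minimum is 4, achieved by columns Y, Z (tied).
Each of Y or Z is a minimax strategy.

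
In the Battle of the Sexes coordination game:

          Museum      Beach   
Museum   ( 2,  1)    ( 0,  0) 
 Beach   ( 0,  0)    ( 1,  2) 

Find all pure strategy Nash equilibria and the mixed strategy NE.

Pure NE: (Museum, Museum) and (Beach, Beach); Mixed NE: p = 0.6667, q = 0.3333

Work:
Check pure NE:
(Museum, Museum): (2, 1) - no unilateral deviation beneficial
(Beach, Beach): (1, 2) - no unilateral deviation beneficial
Mixed NE: P1 plays Museum with p = 0.6667, P2 plays Museum with q = 0.3333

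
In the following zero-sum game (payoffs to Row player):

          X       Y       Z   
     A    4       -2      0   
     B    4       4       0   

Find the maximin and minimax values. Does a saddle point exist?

Maximin = 0, Minimax = 0, Saddle: True

Work:
Row minimums: [-2, 0] → maximin = 0
Column maximums: [4, 4, 0] → minimax = 0
Saddle point exists! Game value = 0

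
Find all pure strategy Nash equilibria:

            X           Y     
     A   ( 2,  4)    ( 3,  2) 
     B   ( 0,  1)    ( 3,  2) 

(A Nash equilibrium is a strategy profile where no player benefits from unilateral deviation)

Nash equilibrium: (A, X), (B, Y)

Work:
Best responses:
  P1 vs X: payoffs [2, 0] → best response A (payoff 2)
  P1 vs Y: payoffs [3, 3] → best response A/B (payoff 3)
  P2 vs A: payoffs [4, 2] → best response X (payoff 4)
  P2 vs B: payoffs [1, 2] → best response Y (payoff 2)
Mutual best responses: (A,X), (B,Y) → Nash equilibria.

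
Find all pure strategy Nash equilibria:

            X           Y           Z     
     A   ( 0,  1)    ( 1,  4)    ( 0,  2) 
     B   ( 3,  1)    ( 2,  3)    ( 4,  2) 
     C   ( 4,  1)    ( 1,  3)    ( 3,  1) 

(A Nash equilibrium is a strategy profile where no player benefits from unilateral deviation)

Nash equilibrium: (B, Y)

Work:
Best responses:
  P1 vs X: payoffs [0, 3, 4] → best response C (payoff 4)
  P1 vs Y: payoffs [1, 2, 1] → best response B (payoff 2)
  P1 vs Z: payoffs [0, 4, 3] → best response B (payoff 4)
  P2 vs A: payoffs [1, 4, 2] → best response Y (payoff 4)
  P2 vs B: payoffs [1, 3, 2] → best response Y (payoff 3)
  P2 vs C: payoffs [1, 3, 1] → best response Y (payoff 3)
Mutual best responses: (B,Y) → Nash equilibria.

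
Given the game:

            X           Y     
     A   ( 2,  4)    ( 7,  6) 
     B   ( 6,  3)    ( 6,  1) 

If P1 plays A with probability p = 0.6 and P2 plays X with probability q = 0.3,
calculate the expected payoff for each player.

E[P1] = 5.7, E[P2] = 3.88

Work:
E[P1] = p·q·π₁(A,X) + p·(1-q)·π₁(A,Y) + (1-p)·q·π₁(B,X) + (1-p)·(1-q)·π₁(B,Y)
= 0.6·0.3·2 + 0.6·0.7·7 + 0.4·0.3·6 + 0.4·0.7·6
= 5.7

E[P2] = 3.88 (similar calculation)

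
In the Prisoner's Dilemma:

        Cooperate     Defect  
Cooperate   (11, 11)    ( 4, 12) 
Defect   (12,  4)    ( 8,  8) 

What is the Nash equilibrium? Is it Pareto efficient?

(Defect, Defect) is NE; not Pareto efficient

Work:
Defect dominates Cooperate for both players:
If P2 cooperates: Defect (12) > Cooperate (11)
If P2 defects: Defect (8) > Cooperate (4)
NE: (Defect, Defect) with payoff (8, 8)
But (Cooperate, Cooperate) = (11, 11) Pareto dominates (8, 8)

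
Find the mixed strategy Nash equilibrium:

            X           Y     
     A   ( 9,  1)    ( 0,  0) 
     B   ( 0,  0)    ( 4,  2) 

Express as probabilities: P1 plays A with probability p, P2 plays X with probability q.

p = 0.6667, q = 0.3077

Work:
Find probabilities that make opponent indifferent:
P2 chooses q to make P1 indifferent between A and B
P1 chooses p to make P2 indifferent between X and Y
Mixed NE: P1 plays (A: 0.6667, B: 0.3333), P2 plays (X: 0.3077, Y: 0.6923)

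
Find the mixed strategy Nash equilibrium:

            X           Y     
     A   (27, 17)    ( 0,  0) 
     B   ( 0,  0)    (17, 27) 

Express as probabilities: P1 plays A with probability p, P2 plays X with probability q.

p = 0.6136, q = 0.3864

Work:
Find probabilities that make opponent indifferent:
P2 chooses q to make P1 indifferent between A and B
P1 chooses p to make P2 indifferent between X and Y
Mixed NE: P1 plays (A: 0.6136, B: 0.3864), P2 plays (X: 0.3864, Y: 0.6136)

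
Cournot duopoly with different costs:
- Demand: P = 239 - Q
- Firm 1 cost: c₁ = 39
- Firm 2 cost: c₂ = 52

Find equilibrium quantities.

q₁* = 71.0, q₂* = 58.0

Work:
Reaction: q₁ = (239 - 39 - q₂)/2
Reaction: q₂ = (239 - 52 - q₁)/2
Solve simultaneously:
q₁* = (239 - 2×39 + 52)/3 = 71.0
q₂* = (239 - 2×52 + 39)/3 = 58.0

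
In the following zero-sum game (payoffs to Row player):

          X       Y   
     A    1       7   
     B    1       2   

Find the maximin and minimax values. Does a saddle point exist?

Maximin = 1, Minimax = 1, Saddle: True

Work:
Row minimums: [1, 1] → maximin = 1
Column maximums: [1, 7] → minimax = 1
Saddle point exists! Game value = 1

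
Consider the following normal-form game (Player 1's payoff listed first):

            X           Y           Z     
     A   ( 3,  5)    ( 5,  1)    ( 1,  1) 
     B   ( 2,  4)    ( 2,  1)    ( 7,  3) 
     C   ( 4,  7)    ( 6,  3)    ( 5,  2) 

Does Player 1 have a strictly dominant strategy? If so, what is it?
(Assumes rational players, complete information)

No strictly dominant strategy exists for Player 1

Work:
A strategy strictly dominates another if it gives a strictly higher payoff against every opponent action. Compare each pair of P1's strategies column-by-column:
  A vs B: [3 vs 2, 5 vs 2, 1 vs 7] → A does not strictly dominate B (column Z: 1 ≤ 7)
  A vs C: [3 vs 4, 5 vs 6, 1 vs 5] → A does not strictly dominate C (column X: 3 ≤ 4)
  B vs A: [2 vs 3, 2 vs 5, 7 vs 1] → B does not strictly dominate A (column X: 2 ≤ 3)
  B vs C: [2 vs 4, 2 vs 6, 7 vs 5] → B does not strictly dominate C (column X: 2 ≤ 4)
  C vs A: [4 vs 3, 6 vs 5, 5 vs 1] → C strictly dominates A
  C vs B: [4 vs 2, 6 vs 2, 5 vs 7] → C does not strictly dominate B (column Z: 5 ≤ 7)
No single strategy strictly dominates all others → no strictly dominant strategy.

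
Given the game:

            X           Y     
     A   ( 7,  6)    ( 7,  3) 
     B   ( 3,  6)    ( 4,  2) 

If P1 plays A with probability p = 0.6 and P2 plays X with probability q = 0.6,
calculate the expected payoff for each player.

E[P1] = 5.56, E[P2] = 4.64

Work:
E[P1] = p·q·π₁(A,X) + p·(1-q)·π₁(A,Y) + (1-p)·q·π₁(B,X) + (1-p)·(1-q)·π₁(B,Y)
= 0.6·0.6·7 + 0.6·0.4·7 + 0.4·0.6·3 + 0.4·0.4·4
= 5.56

E[P2] = 4.64 (similar calculation)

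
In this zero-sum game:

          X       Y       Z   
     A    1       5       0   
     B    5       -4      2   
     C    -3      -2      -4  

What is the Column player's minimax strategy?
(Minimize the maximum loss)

Column should play Z, value = 2

Work:
Column player minimizes Row's maximum payoff:
Column X: max payoff to Row = 5
Column Y: max payoff to Row = 5
Column Z: max payoff to Row = 2
Minimum is 2, achieved by column Z.
Minimax strategy: Z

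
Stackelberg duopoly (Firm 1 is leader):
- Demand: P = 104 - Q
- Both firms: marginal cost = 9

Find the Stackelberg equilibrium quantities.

q₁* (leader) = 47.5, q₂* (follower) = 23.75

Work:
Follower's reaction: q₂ = (a - c - q₁)/2
Leader substitutes: π₁ = q₁·(a - q₁ - (a-c-q₁)/2 - c)
FOC: q₁* = (104 - 9)/2 = 47.50
Then: q₂* = (104 - 9 - 47.5)/2 = 23.75
Leader has first-mover advantage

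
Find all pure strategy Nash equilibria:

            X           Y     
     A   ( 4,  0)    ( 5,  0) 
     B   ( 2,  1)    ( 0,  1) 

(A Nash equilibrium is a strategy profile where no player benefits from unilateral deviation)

Nash equilibrium: (A, X), (A, Y)

Work:
Best responses:
  P1 vs X: payoffs [4, 2] → best response A (payoff 4)
  P1 vs Y: payoffs [5, 0] → best response A (payoff 5)
  P2 vs A: payoffs [0, 0] → best response X/Y (payoff 0)
  P2 vs B: payoffs [1, 1] → best response X/Y (payoff 1)
Mutual best responses: (A,X), (A,Y) → Nash equilibria.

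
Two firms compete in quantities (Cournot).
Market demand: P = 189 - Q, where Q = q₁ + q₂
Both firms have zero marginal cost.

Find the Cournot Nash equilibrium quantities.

q₁* = q₂* = 63.0; P* = 63.0

Work:
Profit: π_i = P·q_i = (a - q_i - q_j)·q_i
FOC: ∂π_i/∂q_i = a - 2q_i - q_j = 0
Reaction function: q_i = (189 - q_j)/2
Symmetry: q* = 189/3 = 63.0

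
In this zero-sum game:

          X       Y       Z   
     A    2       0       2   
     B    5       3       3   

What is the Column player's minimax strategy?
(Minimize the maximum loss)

Column should play Y or Z (all achieve the minimum), value = 3

Work:
Column player minimizes Row's maximum payoff:
Column X: max payoff to Row = 5
Column Y: max payoff to Row = 3
Column Z: max payoff to Row = 3
Minimum is 3, achieved by columns Y, Z (tied).
Each of Y or Z is a minimax strategy.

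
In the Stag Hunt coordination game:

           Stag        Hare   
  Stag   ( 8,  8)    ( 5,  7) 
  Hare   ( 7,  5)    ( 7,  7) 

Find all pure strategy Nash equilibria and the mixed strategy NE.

Pure NE: (Stag, Stag) and (Hare, Hare); Mixed NE: p = 0.6667, q = 0.6667

Work:
Check pure NE:
(Stag, Stag): (8, 8) - no unilateral deviation beneficial
(Hare, Hare): (7, 7) - no unilateral deviation beneficial
Mixed NE: P1 plays Stag with p = 0.6667, P2 plays Stag with q = 0.6667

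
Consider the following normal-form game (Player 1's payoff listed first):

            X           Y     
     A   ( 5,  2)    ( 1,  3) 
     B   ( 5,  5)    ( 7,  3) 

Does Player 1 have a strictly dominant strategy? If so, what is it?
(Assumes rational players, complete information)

No strictly dominant strategy exists for Player 1

Work:
A strategy strictly dominates another if it gives a strictly higher payoff against every opponent action. Compare each pair of P1's strategies column-by-column:
  A vs B: [5 vs 5, 1 vs 7] → A does not strictly dominate B (column X: 5 ≤ 5)
  B vs A: [5 vs 5, 7 vs 1] → B does not strictly dominate A (column X: 5 ≤ 5)
No single strategy strictly dominates all others → no strictly dominant strategy.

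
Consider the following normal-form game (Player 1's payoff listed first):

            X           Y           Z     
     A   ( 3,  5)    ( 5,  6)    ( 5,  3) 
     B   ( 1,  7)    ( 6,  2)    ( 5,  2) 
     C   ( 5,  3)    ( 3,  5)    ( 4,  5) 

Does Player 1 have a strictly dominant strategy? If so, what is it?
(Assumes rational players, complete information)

No strictly dominant strategy exists for Player 1

Work:
A strategy strictly dominates another if it gives a strictly higher payoff against every opponent action. Compare each pair of P1's strategies column-by-column:
  A vs B: [3 vs 1, 5 vs 6, 5 vs 5] → A does not strictly dominate B (column Y: 5 ≤ 6)
  A vs C: [3 vs 5, 5 vs 3, 5 vs 4] → A does not strictly dominate C (column X: 3 ≤ 5)
  B vs A: [1 vs 3, 6 vs 5, 5 vs 5] → B does not strictly dominate A (column X: 1 ≤ 3)
  B vs C: [1 vs 5, 6 vs 3, 5 vs 4] → B does not strictly dominate C (column X: 1 ≤ 5)
  C vs A: [5 vs 3, 3 vs 5, 4 vs 5] → C does not strictly dominate A (column Y: 3 ≤ 5)
  C vs B: [5 vs 1, 3 vs 6, 4 vs 5] → C does not strictly dominate B (column Y: 3 ≤ 6)
No single strategy strictly dominates all others → no strictly dominant strategy.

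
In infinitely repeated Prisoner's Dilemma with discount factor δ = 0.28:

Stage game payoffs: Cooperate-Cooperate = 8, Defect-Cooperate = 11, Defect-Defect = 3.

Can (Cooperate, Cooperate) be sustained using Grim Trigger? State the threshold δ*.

δ* = 0.375; since δ = 0.28 < 0.375, cooperation cannot be sustained

Work:
For Grim Trigger:
Cooperate forever: 8/(1-δ)
Defect then punished: 11 + 3·δ/(1-δ)
Need: 8/(1-δ) ≥ 11 + 3·δ/(1-δ)
Solving: δ ≥ (T-R)/(T-P) = (11-8)/(11-3) = 0.375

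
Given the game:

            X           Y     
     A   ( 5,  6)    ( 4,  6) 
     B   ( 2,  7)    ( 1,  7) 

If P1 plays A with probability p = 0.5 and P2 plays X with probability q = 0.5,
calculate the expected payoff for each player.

E[P1] = 3.0, E[P2] = 6.5

Work:
E[P1] = p·q·π₁(A,X) + p·(1-q)·π₁(A,Y) + (1-p)·q·π₁(B,X) + (1-p)·(1-q)·π₁(B,Y)
= 0.5·0.5·5 + 0.5·0.5·4 + 0.5·0.5·2 + 0.5·0.5·1
= 3.0

E[P2] = 6.5 (similar calculation)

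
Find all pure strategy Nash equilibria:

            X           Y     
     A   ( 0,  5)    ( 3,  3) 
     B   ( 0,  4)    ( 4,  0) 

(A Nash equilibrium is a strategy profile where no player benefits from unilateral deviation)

Nash equilibrium: (A, X), (B, X)

Work:
Best responses:
  P1 vs X: payoffs [0, 0] → best response A/B (payoff 0)
  P1 vs Y: payoffs [3, 4] → best response B (payoff 4)
  P2 vs A: payoffs [5, 3] → best response X (payoff 5)
  P2 vs B: payoffs [4, 0] → best response X (payoff 4)
Mutual best responses: (A,X), (B,X) → Nash equilibria.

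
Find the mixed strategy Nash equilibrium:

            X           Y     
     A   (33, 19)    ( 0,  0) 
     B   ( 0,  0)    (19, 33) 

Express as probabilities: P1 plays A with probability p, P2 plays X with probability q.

p = 0.6346, q = 0.3654

Work:
Find probabilities that make opponent indifferent:
P2 chooses q to make P1 indifferent between A and B
P1 chooses p to make P2 indifferent between X and Y
Mixed NE: P1 plays (A: 0.6346, B: 0.3654), P2 plays (X: 0.3654, Y: 0.6346)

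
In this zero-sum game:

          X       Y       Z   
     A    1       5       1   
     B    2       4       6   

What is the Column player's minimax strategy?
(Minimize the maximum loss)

Column should play X, value = 2

Work:
Column player minimizes Row's maximum payoff:
Column X: max payoff to Row = 2
Column Y: max payoff to Row = 5
Column Z: max payoff to Row = 6
Minimum is 2, achieved by column X.
Minimax strategy: X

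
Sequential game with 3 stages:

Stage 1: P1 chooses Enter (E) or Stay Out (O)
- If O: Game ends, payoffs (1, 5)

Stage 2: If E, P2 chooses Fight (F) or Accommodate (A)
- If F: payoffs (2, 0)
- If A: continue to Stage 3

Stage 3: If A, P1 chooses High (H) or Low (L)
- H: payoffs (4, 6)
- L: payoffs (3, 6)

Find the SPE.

SPE: (E, A, H); Outcome (4, 6)

Work:
Stage 3: P1 chooses H (4 vs 3)
Stage 2: P2: F->0, A->6 (anticipating H). Choose A
Stage 1: P1: O->1, E->4 (anticipating A, H). Choose E
SPE path: E -> A -> H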